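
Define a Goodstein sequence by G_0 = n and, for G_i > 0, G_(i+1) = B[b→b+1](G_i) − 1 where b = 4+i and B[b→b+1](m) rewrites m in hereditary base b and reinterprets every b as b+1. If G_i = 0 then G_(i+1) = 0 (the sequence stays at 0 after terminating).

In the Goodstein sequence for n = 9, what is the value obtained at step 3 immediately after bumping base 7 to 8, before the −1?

12

base 4: 9 = 2·4 + 1; at 5: 2·5 + 1 = 11; next = 10
base 5: 10 = 2·5; at 6: 2·6 = 12; next = 11
base 6: 11 = 6 + 5; at 7: 7 + 5 = 12; next = 11
base 7: 11 = 7 + 4; at 8: 8 + 4 = 12; next = 11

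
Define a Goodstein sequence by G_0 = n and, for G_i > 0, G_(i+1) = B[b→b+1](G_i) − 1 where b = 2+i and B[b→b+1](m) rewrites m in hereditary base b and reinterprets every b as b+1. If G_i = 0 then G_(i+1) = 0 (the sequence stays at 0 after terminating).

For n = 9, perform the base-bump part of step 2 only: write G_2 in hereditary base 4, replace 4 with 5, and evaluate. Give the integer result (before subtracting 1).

9843

(0) 9|_2 = 2^(2 + 1) + 1 ↦ 3^(3 + 1) + 1|_3 = 82 ⇒ 81
(1) 81|_3 = 3^(3 + 1) ↦ 4^(4 + 1)|_4 = 1024 ⇒ 1023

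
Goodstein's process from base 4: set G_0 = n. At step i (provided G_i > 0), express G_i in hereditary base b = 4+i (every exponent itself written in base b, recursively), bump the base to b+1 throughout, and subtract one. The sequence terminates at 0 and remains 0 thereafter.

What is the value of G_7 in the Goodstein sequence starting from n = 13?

step 0: 13 = 3·4 + 1; sub 5 for 4: 3·5 + 1; = 16; G_1 = 16−1 = 15
step 1: 15 = 3·5; sub 6 for 5: 3·6; = 18; G_2 = 18−1 = 17
step 2: 17 = 2·6 + 5; sub 7 for 6: 2·7 + 5; = 19; G_3 = 19−1 = 18
step 3: 18 = 2·7 + 4; sub 8 for 7: 2·8 + 4; = 20; G_4 = 20−1 = 19
step 4: 19 = 2·8 + 3; sub 9 for 8: 2·9 + 3; = 21; G_5 = 21−1 = 20
step 5: 20 = 2·9 + 2; sub 10 for 9: 2·10 + 2; = 22; G_6 = 22−1 = 21
step 6: 21 = 2·10 + 1; sub 11 for 10: 2·11 + 1; = 23; G_7 = 23−1 = 22
step 7: 22 = 2·11; sub 12 for 11: 2·12; = 24; G_8 = 24−1 = 23

22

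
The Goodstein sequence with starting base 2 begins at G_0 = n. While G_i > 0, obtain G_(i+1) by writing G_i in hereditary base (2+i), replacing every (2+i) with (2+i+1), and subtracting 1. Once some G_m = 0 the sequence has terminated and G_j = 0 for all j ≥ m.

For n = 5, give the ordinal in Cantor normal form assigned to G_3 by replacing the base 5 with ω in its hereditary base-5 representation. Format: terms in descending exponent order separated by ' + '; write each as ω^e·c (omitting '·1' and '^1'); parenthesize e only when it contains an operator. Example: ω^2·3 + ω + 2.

ω^3·3 + ω^2·3 + ω·3 + 2

G_0 = 5. HB_2(5) = 2^2 + 1. Bump = 28. G_1 = 27.
G_1 = 27. HB_3(27) = 3^3. Bump = 256. G_2 = 255.
G_2 = 255. HB_4(255) = 3·4^3 + 3·4^2 + 3·4 + 3. Bump = 468. G_3 = 467.
G_3 = 467. HB_5(467) = 3·5^3 + 3·5^2 + 3·5 + 2. Bump = 776. G_4 = 775.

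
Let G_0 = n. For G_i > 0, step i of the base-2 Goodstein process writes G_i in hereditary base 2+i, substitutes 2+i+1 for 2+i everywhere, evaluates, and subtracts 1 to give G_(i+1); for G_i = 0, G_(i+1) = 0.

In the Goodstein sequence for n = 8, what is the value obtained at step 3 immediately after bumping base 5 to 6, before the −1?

[0] 8 ≡ 2^(2 + 1) (base 2). Lift 3: 81. −1: 80.
[1] 80 ≡ 2·3^3 + 2·3^2 + 2·3 + 2 (base 3). Lift 4: 554. −1: 553.
[2] 553 ≡ 2·4^4 + 2·4^2 + 2·4 + 1 (base 4). Lift 5: 6311. −1: 6310.
[3] 6310 ≡ 2·5^5 + 2·5^2 + 2·5 (base 5). Lift 6: 93396. −1: 93395.

93396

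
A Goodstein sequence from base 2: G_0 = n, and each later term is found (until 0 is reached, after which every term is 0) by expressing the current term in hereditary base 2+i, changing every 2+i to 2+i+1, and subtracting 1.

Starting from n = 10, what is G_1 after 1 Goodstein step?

83

step 0: 10 = 2^(2 + 1) + 2; sub 3 for 2: 3^(3 + 1) + 3; = 84; G_1 = 84−1 = 83
step 1: 83 = 3^(3 + 1) + 2; sub 4 for 3: 4^(4 + 1) + 2; = 1026; G_2 = 1026−1 = 1025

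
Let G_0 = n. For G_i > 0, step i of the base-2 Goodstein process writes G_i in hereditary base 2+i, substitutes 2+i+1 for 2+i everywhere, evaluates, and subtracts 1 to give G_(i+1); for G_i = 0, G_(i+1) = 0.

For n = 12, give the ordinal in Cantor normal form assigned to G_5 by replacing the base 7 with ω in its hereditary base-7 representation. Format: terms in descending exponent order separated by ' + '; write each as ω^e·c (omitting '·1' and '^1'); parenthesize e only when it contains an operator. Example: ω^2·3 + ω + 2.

ω^(ω + 1) + ω^2·2 + ω + 4

i=0: 12 = 2^(2 + 1) + 2^2 (b=2); 2→3: 3^(3 + 1) + 3^3 = 108; 108−1 = 107
i=1: 107 = 3^(3 + 1) + 2·3^2 + 2·3 + 2 (b=3); 3→4: 4^(4 + 1) + 2·4^2 + 2·4 + 2 = 1066; 1066−1 = 1065
i=2: 1065 = 4^(4 + 1) + 2·4^2 + 2·4 + 1 (b=4); 4→5: 5^(5 + 1) + 2·5^2 + 2·5 + 1 = 15686; 15686−1 = 15685
i=3: 15685 = 5^(5 + 1) + 2·5^2 + 2·5 (b=5); 5→6: 6^(6 + 1) + 2·6^2 + 2·6 = 280020; 280020−1 = 280019
i=4: 280019 = 6^(6 + 1) + 2·6^2 + 6 + 5 (b=6); 6→7: 7^(7 + 1) + 2·7^2 + 7 + 5 = 5764911; 5764911−1 = 5764910
i=5: 5764910 = 7^(7 + 1) + 2·7^2 + 7 + 4 (b=7); 7→8: 8^(8 + 1) + 2·8^2 + 8 + 4 = 134217868; 134217868−1 = 134217867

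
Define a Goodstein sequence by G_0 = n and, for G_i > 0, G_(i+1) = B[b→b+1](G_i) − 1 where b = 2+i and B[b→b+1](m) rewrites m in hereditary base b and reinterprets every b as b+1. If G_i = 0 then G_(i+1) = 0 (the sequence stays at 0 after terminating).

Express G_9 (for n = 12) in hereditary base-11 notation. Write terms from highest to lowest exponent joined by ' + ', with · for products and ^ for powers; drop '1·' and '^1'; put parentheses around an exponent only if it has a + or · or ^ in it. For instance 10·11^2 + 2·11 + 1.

[0] 12 ≡ 2^(2 + 1) + 2^2 (base 2). Lift 3: 108. −1: 107.
[1] 107 ≡ 3^(3 + 1) + 2·3^2 + 2·3 + 2 (base 3). Lift 4: 1066. −1: 1065.
[2] 1065 ≡ 4^(4 + 1) + 2·4^2 + 2·4 + 1 (base 4). Lift 5: 15686. −1: 15685.
[3] 15685 ≡ 5^(5 + 1) + 2·5^2 + 2·5 (base 5). Lift 6: 280020. −1: 280019.
[4] 280019 ≡ 6^(6 + 1) + 2·6^2 + 6 + 5 (base 6). Lift 7: 5764911. −1: 5764910.
[5] 5764910 ≡ 7^(7 + 1) + 2·7^2 + 7 + 4 (base 7). Lift 8: 134217868. −1: 134217867.
[6] 134217867 ≡ 8^(8 + 1) + 2·8^2 + 8 + 3 (base 8). Lift 9: 3486784575. −1: 3486784574.
[7] 3486784574 ≡ 9^(9 + 1) + 2·9^2 + 9 + 2 (base 9). Lift 10: 100000000212. −1: 100000000211.
[8] 100000000211 ≡ 10^(10 + 1) + 2·10^2 + 10 + 1 (base 10). Lift 11: 3138428376975. −1: 3138428376974.

11^(11 + 1) + 2·11^2 + 11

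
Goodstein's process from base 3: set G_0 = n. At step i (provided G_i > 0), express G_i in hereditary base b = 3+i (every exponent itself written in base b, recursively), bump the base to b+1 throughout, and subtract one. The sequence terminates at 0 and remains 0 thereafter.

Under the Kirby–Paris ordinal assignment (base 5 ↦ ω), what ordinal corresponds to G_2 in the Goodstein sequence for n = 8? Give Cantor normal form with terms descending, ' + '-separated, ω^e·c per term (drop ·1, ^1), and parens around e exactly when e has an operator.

ω·2

base 3: 8 = 2·3 + 2; at 4: 2·4 + 2 = 10; next = 9
base 4: 9 = 2·4 + 1; at 5: 2·5 + 1 = 11; next = 10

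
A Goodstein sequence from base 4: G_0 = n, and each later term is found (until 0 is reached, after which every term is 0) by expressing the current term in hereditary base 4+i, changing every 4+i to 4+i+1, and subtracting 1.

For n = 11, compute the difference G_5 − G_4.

i=0: 11 = 2·4 + 3 (b=4); 4→5: 2·5 + 3 = 13; 13−1 = 12
i=1: 12 = 2·5 + 2 (b=5); 5→6: 2·6 + 2 = 14; 14−1 = 13
i=2: 13 = 2·6 + 1 (b=6); 6→7: 2·7 + 1 = 15; 15−1 = 14
i=3: 14 = 2·7 (b=7); 7→8: 2·8 = 16; 16−1 = 15
i=4: 15 = 8 + 7 (b=8); 8→9: 9 + 7 = 16; 16−1 = 15

0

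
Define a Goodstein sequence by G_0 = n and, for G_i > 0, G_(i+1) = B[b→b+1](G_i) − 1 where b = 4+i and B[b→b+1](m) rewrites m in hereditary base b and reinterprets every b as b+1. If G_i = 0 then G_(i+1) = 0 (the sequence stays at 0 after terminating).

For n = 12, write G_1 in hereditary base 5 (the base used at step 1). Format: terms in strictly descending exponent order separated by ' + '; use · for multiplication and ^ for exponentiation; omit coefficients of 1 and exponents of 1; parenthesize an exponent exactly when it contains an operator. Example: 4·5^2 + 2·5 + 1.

12 —HB4→ 3·4 —bump→ 3·5 = 15 —(−1)→ 14
14 —HB5→ 2·5 + 4 —bump→ 2·6 + 4 = 16 —(−1)→ 15

2·5 + 4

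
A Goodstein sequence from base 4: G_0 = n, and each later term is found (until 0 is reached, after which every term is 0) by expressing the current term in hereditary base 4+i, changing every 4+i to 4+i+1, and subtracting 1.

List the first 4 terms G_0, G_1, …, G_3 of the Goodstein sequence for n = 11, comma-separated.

11, 12, 13, 14

[0] 11 ≡ 2·4 + 3 (base 4). Lift 5: 13. −1: 12.
[1] 12 ≡ 2·5 + 2 (base 5). Lift 6: 14. −1: 13.
[2] 13 ≡ 2·6 + 1 (base 6). Lift 7: 15. −1: 14.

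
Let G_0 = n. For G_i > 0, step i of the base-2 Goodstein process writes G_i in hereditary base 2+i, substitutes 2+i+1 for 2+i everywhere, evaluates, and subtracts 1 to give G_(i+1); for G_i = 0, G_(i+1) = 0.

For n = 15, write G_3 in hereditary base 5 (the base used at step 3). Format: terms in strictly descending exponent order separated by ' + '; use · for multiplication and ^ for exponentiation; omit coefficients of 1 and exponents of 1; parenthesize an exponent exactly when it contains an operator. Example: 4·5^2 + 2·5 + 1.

5^(5 + 1) + 5^5 + 2

(0) 15|_2 = 2^(2 + 1) + 2^2 + 2 + 1 ↦ 3^(3 + 1) + 3^3 + 3 + 1|_3 = 112 ⇒ 111
(1) 111|_3 = 3^(3 + 1) + 3^3 + 3 ↦ 4^(4 + 1) + 4^4 + 4|_4 = 1284 ⇒ 1283
(2) 1283|_4 = 4^(4 + 1) + 4^4 + 3 ↦ 5^(5 + 1) + 5^5 + 3|_5 = 18753 ⇒ 18752
(3) 18752|_5 = 5^(5 + 1) + 5^5 + 2 ↦ 6^(6 + 1) + 6^6 + 2|_6 = 326594 ⇒ 326593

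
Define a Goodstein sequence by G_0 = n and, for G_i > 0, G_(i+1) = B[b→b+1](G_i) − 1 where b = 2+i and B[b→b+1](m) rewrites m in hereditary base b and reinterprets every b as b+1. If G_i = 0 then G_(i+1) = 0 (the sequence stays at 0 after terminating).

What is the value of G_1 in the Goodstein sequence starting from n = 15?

111

G_0=15  [base 2] 2^(2 + 1) + 2^2 + 2 + 1  →[2↦3]→  3^(3 + 1) + 3^3 + 3 + 1 = 112  −1 ⇒ G_1=111
G_1=111  [base 3] 3^(3 + 1) + 3^3 + 3  →[3↦4]→  4^(4 + 1) + 4^4 + 4 = 1284  −1 ⇒ G_2=1283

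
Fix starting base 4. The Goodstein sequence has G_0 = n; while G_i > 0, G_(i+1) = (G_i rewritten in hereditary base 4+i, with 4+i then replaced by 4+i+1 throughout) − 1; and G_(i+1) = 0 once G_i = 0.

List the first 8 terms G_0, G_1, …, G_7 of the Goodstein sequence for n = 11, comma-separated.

11, 12, 13, 14, 15, 15, 15, 15

[0] 11 ≡ 2·4 + 3 (base 4). Lift 5: 13. −1: 12.
[1] 12 ≡ 2·5 + 2 (base 5). Lift 6: 14. −1: 13.
[2] 13 ≡ 2·6 + 1 (base 6). Lift 7: 15. −1: 14.
[3] 14 ≡ 2·7 (base 7). Lift 8: 16. −1: 15.
[4] 15 ≡ 8 + 7 (base 8). Lift 9: 16. −1: 15.
[5] 15 ≡ 9 + 6 (base 9). Lift 10: 16. −1: 15.
[6] 15 ≡ 10 + 5 (base 10). Lift 11: 16. −1: 15.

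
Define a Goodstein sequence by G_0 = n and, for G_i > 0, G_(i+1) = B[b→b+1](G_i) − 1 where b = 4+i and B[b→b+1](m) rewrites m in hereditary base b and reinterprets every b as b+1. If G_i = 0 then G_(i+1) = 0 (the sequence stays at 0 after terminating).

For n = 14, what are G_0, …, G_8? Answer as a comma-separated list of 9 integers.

step 0: 14 = 3·4 + 2; sub 5 for 4: 3·5 + 2; = 17; G_1 = 17−1 = 16
step 1: 16 = 3·5 + 1; sub 6 for 5: 3·6 + 1; = 19; G_2 = 19−1 = 18
step 2: 18 = 3·6; sub 7 for 6: 3·7; = 21; G_3 = 21−1 = 20
step 3: 20 = 2·7 + 6; sub 8 for 7: 2·8 + 6; = 22; G_4 = 22−1 = 21
step 4: 21 = 2·8 + 5; sub 9 for 8: 2·9 + 5; = 23; G_5 = 23−1 = 22
step 5: 22 = 2·9 + 4; sub 10 for 9: 2·10 + 4; = 24; G_6 = 24−1 = 23
step 6: 23 = 2·10 + 3; sub 11 for 10: 2·11 + 3; = 25; G_7 = 25−1 = 24
step 7: 24 = 2·11 + 2; sub 12 for 11: 2·12 + 2; = 26; G_8 = 26−1 = 25

14, 16, 18, 20, 21, 22, 23, 24, 25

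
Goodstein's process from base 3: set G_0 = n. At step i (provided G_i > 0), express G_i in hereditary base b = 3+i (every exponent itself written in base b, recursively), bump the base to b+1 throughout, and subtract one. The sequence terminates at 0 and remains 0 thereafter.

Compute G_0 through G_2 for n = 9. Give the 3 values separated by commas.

base 3: 9 = 3^2; at 4: 4^2 = 16; next = 15
base 4: 15 = 3·4 + 3; at 5: 3·5 + 3 = 18; next = 17

9, 15, 17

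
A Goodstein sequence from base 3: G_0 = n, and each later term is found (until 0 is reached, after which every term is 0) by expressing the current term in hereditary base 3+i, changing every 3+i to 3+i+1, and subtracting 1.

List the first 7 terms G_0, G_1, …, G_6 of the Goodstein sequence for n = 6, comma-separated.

i=0: 6 = 2·3 (b=3); 3→4: 2·4 = 8; 8−1 = 7
i=1: 7 = 4 + 3 (b=4); 4→5: 5 + 3 = 8; 8−1 = 7
i=2: 7 = 5 + 2 (b=5); 5→6: 6 + 2 = 8; 8−1 = 7
i=3: 7 = 6 + 1 (b=6); 6→7: 7 + 1 = 8; 8−1 = 7
i=4: 7 = 7 (b=7); 7→8: 8 = 8; 8−1 = 7
i=5: 7 = 7 (b=8); 8→9: 7 = 7; 7−1 = 6

6, 7, 7, 7, 7, 7, 6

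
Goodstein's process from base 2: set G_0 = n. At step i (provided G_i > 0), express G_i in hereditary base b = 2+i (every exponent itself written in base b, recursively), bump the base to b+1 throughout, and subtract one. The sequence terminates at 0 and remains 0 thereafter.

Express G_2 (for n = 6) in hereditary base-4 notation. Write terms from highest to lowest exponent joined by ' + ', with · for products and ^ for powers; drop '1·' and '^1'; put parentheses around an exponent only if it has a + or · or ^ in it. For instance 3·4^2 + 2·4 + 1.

4^4 + 1

G_0 = 6. HB_2(6) = 2^2 + 2. Bump = 30. G_1 = 29.
G_1 = 29. HB_3(29) = 3^3 + 2. Bump = 258. G_2 = 257.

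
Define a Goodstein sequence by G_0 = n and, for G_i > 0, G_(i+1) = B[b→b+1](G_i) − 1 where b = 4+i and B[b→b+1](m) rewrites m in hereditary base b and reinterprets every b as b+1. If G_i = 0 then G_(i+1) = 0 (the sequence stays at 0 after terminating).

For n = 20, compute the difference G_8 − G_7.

8

[0] 20 ≡ 4^2 + 4 (base 4). Lift 5: 30. −1: 29.
[1] 29 ≡ 5^2 + 4 (base 5). Lift 6: 40. −1: 39.
[2] 39 ≡ 6^2 + 3 (base 6). Lift 7: 52. −1: 51.
[3] 51 ≡ 7^2 + 2 (base 7). Lift 8: 66. −1: 65.
[4] 65 ≡ 8^2 + 1 (base 8). Lift 9: 82. −1: 81.
[5] 81 ≡ 9^2 (base 9). Lift 10: 100. −1: 99.
[6] 99 ≡ 9·10 + 9 (base 10). Lift 11: 108. −1: 107.
[7] 107 ≡ 9·11 + 8 (base 11). Lift 12: 116. −1: 115.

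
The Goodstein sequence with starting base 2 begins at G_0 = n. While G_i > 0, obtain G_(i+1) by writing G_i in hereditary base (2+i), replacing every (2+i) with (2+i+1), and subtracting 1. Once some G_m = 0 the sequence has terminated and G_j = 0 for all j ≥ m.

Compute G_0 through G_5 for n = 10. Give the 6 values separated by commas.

base 2: 10 = 2^(2 + 1) + 2; at 3: 3^(3 + 1) + 3 = 84; next = 83
base 3: 83 = 3^(3 + 1) + 2; at 4: 4^(4 + 1) + 2 = 1026; next = 1025
base 4: 1025 = 4^(4 + 1) + 1; at 5: 5^(5 + 1) + 1 = 15626; next = 15625
base 5: 15625 = 5^(5 + 1); at 6: 6^(6 + 1) = 279936; next = 279935
base 6: 279935 = 5·6^6 + 5·6^5 + 5·6^4 + 5·6^3 + 5·6^2 + 5·6 + 5; at 7: 5·7^7 + 5·7^5 + 5·7^4 + 5·7^3 + 5·7^2 + 5·7 + 5 = 4215755; next = 4215754

10, 83, 1025, 15625, 279935, 4215754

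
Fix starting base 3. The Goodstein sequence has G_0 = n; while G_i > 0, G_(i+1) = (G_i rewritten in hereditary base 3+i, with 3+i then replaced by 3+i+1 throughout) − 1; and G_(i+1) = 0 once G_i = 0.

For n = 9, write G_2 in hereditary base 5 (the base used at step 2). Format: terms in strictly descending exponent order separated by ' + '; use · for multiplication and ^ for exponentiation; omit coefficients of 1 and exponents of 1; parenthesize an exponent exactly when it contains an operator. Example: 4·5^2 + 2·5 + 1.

step 0: 9 = 3^2; sub 4 for 3: 4^2; = 16; G_1 = 16−1 = 15
step 1: 15 = 3·4 + 3; sub 5 for 4: 3·5 + 3; = 18; G_2 = 18−1 = 17
step 2: 17 = 3·5 + 2; sub 6 for 5: 3·6 + 2; = 20; G_3 = 20−1 = 19

3·5 + 2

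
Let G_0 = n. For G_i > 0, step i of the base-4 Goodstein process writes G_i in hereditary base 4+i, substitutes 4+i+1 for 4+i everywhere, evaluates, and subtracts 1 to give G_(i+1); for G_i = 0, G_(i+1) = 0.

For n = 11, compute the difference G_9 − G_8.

0

11 —HB4→ 2·4 + 3 —bump→ 2·5 + 3 = 13 —(−1)→ 12
12 —HB5→ 2·5 + 2 —bump→ 2·6 + 2 = 14 —(−1)→ 13
13 —HB6→ 2·6 + 1 —bump→ 2·7 + 1 = 15 —(−1)→ 14
14 —HB7→ 2·7 —bump→ 2·8 = 16 —(−1)→ 15
15 —HB8→ 8 + 7 —bump→ 9 + 7 = 16 —(−1)→ 15
15 —HB9→ 9 + 6 —bump→ 10 + 6 = 16 —(−1)→ 15
15 —HB10→ 10 + 5 —bump→ 11 + 5 = 16 —(−1)→ 15
15 —HB11→ 11 + 4 —bump→ 12 + 4 = 16 —(−1)→ 15
15 —HB12→ 12 + 3 —bump→ 13 + 3 = 16 —(−1)→ 15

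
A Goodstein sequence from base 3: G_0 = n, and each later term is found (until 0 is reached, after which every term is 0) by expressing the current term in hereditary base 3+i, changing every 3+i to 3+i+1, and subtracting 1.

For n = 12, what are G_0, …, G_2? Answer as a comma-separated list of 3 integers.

12, 19, 27

base 3: 12 = 3^2 + 3; at 4: 4^2 + 4 = 20; next = 19
base 4: 19 = 4^2 + 3; at 5: 5^2 + 3 = 28; next = 27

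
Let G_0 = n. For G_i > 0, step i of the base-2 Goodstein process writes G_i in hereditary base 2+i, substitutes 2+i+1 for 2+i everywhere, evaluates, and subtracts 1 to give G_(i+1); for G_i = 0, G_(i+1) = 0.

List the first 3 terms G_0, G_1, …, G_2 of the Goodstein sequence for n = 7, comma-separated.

7 —HB2→ 2^2 + 2 + 1 —bump→ 3^3 + 3 + 1 = 31 —(−1)→ 30
30 —HB3→ 3^3 + 3 —bump→ 4^4 + 4 = 260 —(−1)→ 259

7, 30, 259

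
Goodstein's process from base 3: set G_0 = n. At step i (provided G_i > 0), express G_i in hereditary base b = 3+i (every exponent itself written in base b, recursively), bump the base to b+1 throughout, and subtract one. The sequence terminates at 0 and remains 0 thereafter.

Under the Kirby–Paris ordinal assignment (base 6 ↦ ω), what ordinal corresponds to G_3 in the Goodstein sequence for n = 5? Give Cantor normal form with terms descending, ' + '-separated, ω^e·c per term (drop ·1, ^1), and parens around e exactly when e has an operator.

5

i=0: 5 = 3 + 2 (b=3); 3→4: 4 + 2 = 6; 6−1 = 5
i=1: 5 = 4 + 1 (b=4); 4→5: 5 + 1 = 6; 6−1 = 5
i=2: 5 = 5 (b=5); 5→6: 6 = 6; 6−1 = 5
i=3: 5 = 5 (b=6); 6→7: 5 = 5; 5−1 = 4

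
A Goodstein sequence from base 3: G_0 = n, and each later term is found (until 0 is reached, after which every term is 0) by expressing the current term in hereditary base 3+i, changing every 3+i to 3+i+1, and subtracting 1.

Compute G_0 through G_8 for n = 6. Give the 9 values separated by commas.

6, 7, 7, 7, 7, 7, 6, 5, 4

(0) 6|_3 = 2·3 ↦ 2·4|_4 = 8 ⇒ 7
(1) 7|_4 = 4 + 3 ↦ 5 + 3|_5 = 8 ⇒ 7
(2) 7|_5 = 5 + 2 ↦ 6 + 2|_6 = 8 ⇒ 7
(3) 7|_6 = 6 + 1 ↦ 7 + 1|_7 = 8 ⇒ 7
(4) 7|_7 = 7 ↦ 8|_8 = 8 ⇒ 7
(5) 7|_8 = 7 ↦ 7|_9 = 7 ⇒ 6
(6) 6|_9 = 6 ↦ 6|_10 = 6 ⇒ 5
(7) 5|_10 = 5 ↦ 5|_11 = 5 ⇒ 4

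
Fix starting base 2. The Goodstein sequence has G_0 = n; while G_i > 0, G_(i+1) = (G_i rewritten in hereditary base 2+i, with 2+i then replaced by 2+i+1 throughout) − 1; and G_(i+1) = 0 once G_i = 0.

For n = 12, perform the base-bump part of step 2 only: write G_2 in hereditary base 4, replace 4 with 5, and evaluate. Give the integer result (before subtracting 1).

15686

i=0: 12 = 2^(2 + 1) + 2^2 (b=2); 2→3: 3^(3 + 1) + 3^3 = 108; 108−1 = 107
i=1: 107 = 3^(3 + 1) + 2·3^2 + 2·3 + 2 (b=3); 3→4: 4^(4 + 1) + 2·4^2 + 2·4 + 2 = 1066; 1066−1 = 1065
i=2: 1065 = 4^(4 + 1) + 2·4^2 + 2·4 + 1 (b=4); 4→5: 5^(5 + 1) + 2·5^2 + 2·5 + 1 = 15686; 15686−1 = 15685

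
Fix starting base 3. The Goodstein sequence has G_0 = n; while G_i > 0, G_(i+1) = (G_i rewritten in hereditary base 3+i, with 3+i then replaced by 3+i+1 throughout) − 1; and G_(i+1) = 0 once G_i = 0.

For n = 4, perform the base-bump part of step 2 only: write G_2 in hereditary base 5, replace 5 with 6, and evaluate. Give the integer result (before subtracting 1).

base 3: 4 = 3 + 1; at 4: 4 + 1 = 5; next = 4
base 4: 4 = 4; at 5: 5 = 5; next = 4
base 5: 4 = 4; at 6: 4 = 4; next = 3

4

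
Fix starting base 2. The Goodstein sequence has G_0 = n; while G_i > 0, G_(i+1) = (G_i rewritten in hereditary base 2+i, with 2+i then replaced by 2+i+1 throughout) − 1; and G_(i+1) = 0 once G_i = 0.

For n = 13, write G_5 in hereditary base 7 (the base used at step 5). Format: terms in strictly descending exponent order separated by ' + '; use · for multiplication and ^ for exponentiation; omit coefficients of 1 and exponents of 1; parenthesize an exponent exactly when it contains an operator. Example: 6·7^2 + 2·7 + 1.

7^(7 + 1) + 3·7^3 + 3·7^2 + 3·7

base 2: 13 = 2^(2 + 1) + 2^2 + 1; at 3: 3^(3 + 1) + 3^3 + 1 = 109; next = 108
base 3: 108 = 3^(3 + 1) + 3^3; at 4: 4^(4 + 1) + 4^4 = 1280; next = 1279
base 4: 1279 = 4^(4 + 1) + 3·4^3 + 3·4^2 + 3·4 + 3; at 5: 5^(5 + 1) + 3·5^3 + 3·5^2 + 3·5 + 3 = 16093; next = 16092
base 5: 16092 = 5^(5 + 1) + 3·5^3 + 3·5^2 + 3·5 + 2; at 6: 6^(6 + 1) + 3·6^3 + 3·6^2 + 3·6 + 2 = 280712; next = 280711
base 6: 280711 = 6^(6 + 1) + 3·6^3 + 3·6^2 + 3·6 + 1; at 7: 7^(7 + 1) + 3·7^3 + 3·7^2 + 3·7 + 1 = 5765999; next = 5765998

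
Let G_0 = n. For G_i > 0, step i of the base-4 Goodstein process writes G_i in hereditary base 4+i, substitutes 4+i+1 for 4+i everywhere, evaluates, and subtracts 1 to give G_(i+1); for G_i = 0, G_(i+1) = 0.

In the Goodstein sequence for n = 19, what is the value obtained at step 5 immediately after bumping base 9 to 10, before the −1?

19 —HB4→ 4^2 + 3 —bump→ 5^2 + 3 = 28 —(−1)→ 27
27 —HB5→ 5^2 + 2 —bump→ 6^2 + 2 = 38 —(−1)→ 37
37 —HB6→ 6^2 + 1 —bump→ 7^2 + 1 = 50 —(−1)→ 49
49 —HB7→ 7^2 —bump→ 8^2 = 64 —(−1)→ 63
63 —HB8→ 7·8 + 7 —bump→ 7·9 + 7 = 70 —(−1)→ 69

76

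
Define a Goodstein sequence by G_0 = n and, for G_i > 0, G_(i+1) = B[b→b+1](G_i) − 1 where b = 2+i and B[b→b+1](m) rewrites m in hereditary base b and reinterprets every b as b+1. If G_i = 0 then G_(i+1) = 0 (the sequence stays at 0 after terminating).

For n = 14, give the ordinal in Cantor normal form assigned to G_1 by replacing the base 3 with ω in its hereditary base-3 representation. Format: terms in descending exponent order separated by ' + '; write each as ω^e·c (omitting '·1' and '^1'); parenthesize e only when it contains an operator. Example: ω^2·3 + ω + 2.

ω^(ω + 1) + ω^ω + 2

G_0=14  [base 2] 2^(2 + 1) + 2^2 + 2  →[2↦3]→  3^(3 + 1) + 3^3 + 3 = 111  −1 ⇒ G_1=110
G_1=110  [base 3] 3^(3 + 1) + 3^3 + 2  →[3↦4]→  4^(4 + 1) + 4^4 + 2 = 1282  −1 ⇒ G_2=1281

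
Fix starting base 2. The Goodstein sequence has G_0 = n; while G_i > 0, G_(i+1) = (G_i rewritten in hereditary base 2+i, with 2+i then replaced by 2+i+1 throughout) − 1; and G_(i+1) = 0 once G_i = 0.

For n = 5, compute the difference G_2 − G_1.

G_0=5  [base 2] 2^2 + 1  →[2↦3]→  3^3 + 1 = 28  −1 ⇒ G_1=27
G_1=27  [base 3] 3^3  →[3↦4]→  4^4 = 256  −1 ⇒ G_2=255

228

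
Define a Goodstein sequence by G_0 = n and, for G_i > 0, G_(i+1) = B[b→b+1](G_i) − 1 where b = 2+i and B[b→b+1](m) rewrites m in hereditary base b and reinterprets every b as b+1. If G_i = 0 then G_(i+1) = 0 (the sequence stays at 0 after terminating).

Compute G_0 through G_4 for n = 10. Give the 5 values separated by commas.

[0] 10 ≡ 2^(2 + 1) + 2 (base 2). Lift 3: 84. −1: 83.
[1] 83 ≡ 3^(3 + 1) + 2 (base 3). Lift 4: 1026. −1: 1025.
[2] 1025 ≡ 4^(4 + 1) + 1 (base 4). Lift 5: 15626. −1: 15625.
[3] 15625 ≡ 5^(5 + 1) (base 5). Lift 6: 279936. −1: 279935.

10, 83, 1025, 15625, 279935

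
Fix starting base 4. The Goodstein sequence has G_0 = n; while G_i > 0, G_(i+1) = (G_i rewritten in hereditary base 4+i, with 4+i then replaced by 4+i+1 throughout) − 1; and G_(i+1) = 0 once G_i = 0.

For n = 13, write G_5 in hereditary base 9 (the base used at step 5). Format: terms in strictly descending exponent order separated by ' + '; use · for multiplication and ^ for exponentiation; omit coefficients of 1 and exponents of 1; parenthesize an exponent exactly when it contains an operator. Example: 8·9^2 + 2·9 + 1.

2·9 + 2

(0) 13|_4 = 3·4 + 1 ↦ 3·5 + 1|_5 = 16 ⇒ 15
(1) 15|_5 = 3·5 ↦ 3·6|_6 = 18 ⇒ 17
(2) 17|_6 = 2·6 + 5 ↦ 2·7 + 5|_7 = 19 ⇒ 18
(3) 18|_7 = 2·7 + 4 ↦ 2·8 + 4|_8 = 20 ⇒ 19
(4) 19|_8 = 2·8 + 3 ↦ 2·9 + 3|_9 = 21 ⇒ 20
(5) 20|_9 = 2·9 + 2 ↦ 2·10 + 2|_10 = 22 ⇒ 21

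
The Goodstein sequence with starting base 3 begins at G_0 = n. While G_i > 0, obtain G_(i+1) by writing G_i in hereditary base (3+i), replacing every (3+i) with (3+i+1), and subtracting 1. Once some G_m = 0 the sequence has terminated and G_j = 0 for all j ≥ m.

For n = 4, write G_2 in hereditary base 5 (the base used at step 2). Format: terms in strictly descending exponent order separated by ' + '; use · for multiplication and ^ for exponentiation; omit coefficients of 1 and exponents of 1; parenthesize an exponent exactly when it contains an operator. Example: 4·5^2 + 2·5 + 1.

step 0: 4 = 3 + 1; sub 4 for 3: 4 + 1; = 5; G_1 = 5−1 = 4
step 1: 4 = 4; sub 5 for 4: 5; = 5; G_2 = 5−1 = 4
step 2: 4 = 4; sub 6 for 5: 4; = 4; G_3 = 4−1 = 3

4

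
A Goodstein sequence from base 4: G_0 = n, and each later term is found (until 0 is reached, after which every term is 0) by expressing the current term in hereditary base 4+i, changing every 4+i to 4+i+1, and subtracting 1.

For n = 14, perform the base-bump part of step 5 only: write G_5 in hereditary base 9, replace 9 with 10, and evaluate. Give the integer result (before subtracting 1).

[0] 14 ≡ 3·4 + 2 (base 4). Lift 5: 17. −1: 16.
[1] 16 ≡ 3·5 + 1 (base 5). Lift 6: 19. −1: 18.
[2] 18 ≡ 3·6 (base 6). Lift 7: 21. −1: 20.
[3] 20 ≡ 2·7 + 6 (base 7). Lift 8: 22. −1: 21.
[4] 21 ≡ 2·8 + 5 (base 8). Lift 9: 23. −1: 22.
[5] 22 ≡ 2·9 + 4 (base 9). Lift 10: 24. −1: 23.

24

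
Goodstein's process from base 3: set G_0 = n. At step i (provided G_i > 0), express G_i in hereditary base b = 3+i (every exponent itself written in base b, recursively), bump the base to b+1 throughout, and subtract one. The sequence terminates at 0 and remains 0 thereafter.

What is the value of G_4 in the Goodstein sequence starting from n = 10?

10 —HB3→ 3^2 + 1 —bump→ 4^2 + 1 = 17 —(−1)→ 16
16 —HB4→ 4^2 —bump→ 5^2 = 25 —(−1)→ 24
24 —HB5→ 4·5 + 4 —bump→ 4·6 + 4 = 28 —(−1)→ 27
27 —HB6→ 4·6 + 3 —bump→ 4·7 + 3 = 31 —(−1)→ 30
30 —HB7→ 4·7 + 2 —bump→ 4·8 + 2 = 34 —(−1)→ 33

30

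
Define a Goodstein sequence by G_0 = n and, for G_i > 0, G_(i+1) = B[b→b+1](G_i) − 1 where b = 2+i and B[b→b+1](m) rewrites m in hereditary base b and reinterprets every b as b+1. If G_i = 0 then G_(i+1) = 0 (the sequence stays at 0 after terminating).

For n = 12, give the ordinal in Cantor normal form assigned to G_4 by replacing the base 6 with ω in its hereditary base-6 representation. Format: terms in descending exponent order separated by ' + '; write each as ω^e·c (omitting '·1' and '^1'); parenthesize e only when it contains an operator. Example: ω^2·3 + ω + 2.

G_0=12  [base 2] 2^(2 + 1) + 2^2  →[2↦3]→  3^(3 + 1) + 3^3 = 108  −1 ⇒ G_1=107
G_1=107  [base 3] 3^(3 + 1) + 2·3^2 + 2·3 + 2  →[3↦4]→  4^(4 + 1) + 2·4^2 + 2·4 + 2 = 1066  −1 ⇒ G_2=1065
G_2=1065  [base 4] 4^(4 + 1) + 2·4^2 + 2·4 + 1  →[4↦5]→  5^(5 + 1) + 2·5^2 + 2·5 + 1 = 15686  −1 ⇒ G_3=15685
G_3=15685  [base 5] 5^(5 + 1) + 2·5^2 + 2·5  →[5↦6]→  6^(6 + 1) + 2·6^2 + 2·6 = 280020  −1 ⇒ G_4=280019
G_4=280019  [base 6] 6^(6 + 1) + 2·6^2 + 6 + 5  →[6↦7]→  7^(7 + 1) + 2·7^2 + 7 + 5 = 5764911  −1 ⇒ G_5=5764910

ω^(ω + 1) + ω^2·2 + ω + 5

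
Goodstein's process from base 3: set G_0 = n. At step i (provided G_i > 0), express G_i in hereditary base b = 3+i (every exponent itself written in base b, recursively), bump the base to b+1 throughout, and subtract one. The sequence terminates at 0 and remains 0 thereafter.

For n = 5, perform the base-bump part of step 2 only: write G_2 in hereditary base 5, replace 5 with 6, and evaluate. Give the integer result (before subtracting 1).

6

step 0: 5 = 3 + 2; sub 4 for 3: 4 + 2; = 6; G_1 = 6−1 = 5
step 1: 5 = 4 + 1; sub 5 for 4: 5 + 1; = 6; G_2 = 6−1 = 5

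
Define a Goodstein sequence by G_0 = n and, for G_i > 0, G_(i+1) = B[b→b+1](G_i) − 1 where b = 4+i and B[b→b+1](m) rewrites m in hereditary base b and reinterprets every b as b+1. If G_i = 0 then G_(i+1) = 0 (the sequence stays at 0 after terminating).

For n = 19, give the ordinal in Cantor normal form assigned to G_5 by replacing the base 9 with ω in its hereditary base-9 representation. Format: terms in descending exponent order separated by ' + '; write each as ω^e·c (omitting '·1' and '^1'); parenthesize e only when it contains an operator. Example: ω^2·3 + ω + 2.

ω·7 + 6

19 —HB4→ 4^2 + 3 —bump→ 5^2 + 3 = 28 —(−1)→ 27
27 —HB5→ 5^2 + 2 —bump→ 6^2 + 2 = 38 —(−1)→ 37
37 —HB6→ 6^2 + 1 —bump→ 7^2 + 1 = 50 —(−1)→ 49
49 —HB7→ 7^2 —bump→ 8^2 = 64 —(−1)→ 63
63 —HB8→ 7·8 + 7 —bump→ 7·9 + 7 = 70 —(−1)→ 69
69 —HB9→ 7·9 + 6 —bump→ 7·10 + 6 = 76 —(−1)→ 75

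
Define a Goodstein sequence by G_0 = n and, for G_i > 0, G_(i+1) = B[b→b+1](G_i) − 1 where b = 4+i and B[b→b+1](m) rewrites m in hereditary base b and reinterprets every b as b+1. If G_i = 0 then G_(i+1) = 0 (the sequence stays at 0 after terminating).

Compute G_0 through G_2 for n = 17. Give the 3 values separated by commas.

(0) 17|_4 = 4^2 + 1 ↦ 5^2 + 1|_5 = 26 ⇒ 25
(1) 25|_5 = 5^2 ↦ 6^2|_6 = 36 ⇒ 35

17, 25, 35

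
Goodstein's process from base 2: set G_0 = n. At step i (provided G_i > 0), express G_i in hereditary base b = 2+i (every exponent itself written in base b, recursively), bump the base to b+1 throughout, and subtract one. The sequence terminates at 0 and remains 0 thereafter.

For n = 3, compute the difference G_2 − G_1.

0

i=0: 3 = 2 + 1 (b=2); 2→3: 3 + 1 = 4; 4−1 = 3
i=1: 3 = 3 (b=3); 3→4: 4 = 4; 4−1 = 3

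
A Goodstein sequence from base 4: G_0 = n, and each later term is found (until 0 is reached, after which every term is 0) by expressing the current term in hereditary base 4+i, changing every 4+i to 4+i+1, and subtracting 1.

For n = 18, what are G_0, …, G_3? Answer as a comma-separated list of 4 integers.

18, 26, 36, 48

[0] 18 ≡ 4^2 + 2 (base 4). Lift 5: 27. −1: 26.
[1] 26 ≡ 5^2 + 1 (base 5). Lift 6: 37. −1: 36.
[2] 36 ≡ 6^2 (base 6). Lift 7: 49. −1: 48.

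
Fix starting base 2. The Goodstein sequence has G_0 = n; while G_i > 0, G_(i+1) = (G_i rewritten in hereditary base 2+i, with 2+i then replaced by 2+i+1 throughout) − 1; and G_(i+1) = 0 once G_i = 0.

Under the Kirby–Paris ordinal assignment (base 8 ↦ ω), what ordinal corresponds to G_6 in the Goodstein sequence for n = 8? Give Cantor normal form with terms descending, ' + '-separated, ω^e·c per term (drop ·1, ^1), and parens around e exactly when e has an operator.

step 0: 8 = 2^(2 + 1); sub 3 for 2: 3^(3 + 1); = 81; G_1 = 81−1 = 80
step 1: 80 = 2·3^3 + 2·3^2 + 2·3 + 2; sub 4 for 3: 2·4^4 + 2·4^2 + 2·4 + 2; = 554; G_2 = 554−1 = 553
step 2: 553 = 2·4^4 + 2·4^2 + 2·4 + 1; sub 5 for 4: 2·5^5 + 2·5^2 + 2·5 + 1; = 6311; G_3 = 6311−1 = 6310
step 3: 6310 = 2·5^5 + 2·5^2 + 2·5; sub 6 for 5: 2·6^6 + 2·6^2 + 2·6; = 93396; G_4 = 93396−1 = 93395
step 4: 93395 = 2·6^6 + 2·6^2 + 6 + 5; sub 7 for 6: 2·7^7 + 2·7^2 + 7 + 5; = 1647196; G_5 = 1647196−1 = 1647195
step 5: 1647195 = 2·7^7 + 2·7^2 + 7 + 4; sub 8 for 7: 2·8^8 + 2·8^2 + 8 + 4; = 33554572; G_6 = 33554572−1 = 33554571
step 6: 33554571 = 2·8^8 + 2·8^2 + 8 + 3; sub 9 for 8: 2·9^9 + 2·9^2 + 9 + 3; = 774841152; G_7 = 774841152−1 = 774841151

ω^ω·2 + ω^2·2 + ω + 3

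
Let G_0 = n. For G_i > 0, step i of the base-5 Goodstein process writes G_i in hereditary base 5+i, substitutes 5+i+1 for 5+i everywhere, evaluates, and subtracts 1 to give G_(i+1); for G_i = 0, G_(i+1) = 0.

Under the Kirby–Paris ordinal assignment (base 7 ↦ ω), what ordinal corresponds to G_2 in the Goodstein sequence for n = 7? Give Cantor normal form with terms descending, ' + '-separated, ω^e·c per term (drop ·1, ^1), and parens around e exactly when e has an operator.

ω

7 —HB5→ 5 + 2 —bump→ 6 + 2 = 8 —(−1)→ 7
7 —HB6→ 6 + 1 —bump→ 7 + 1 = 8 —(−1)→ 7
7 —HB7→ 7 —bump→ 8 = 8 —(−1)→ 7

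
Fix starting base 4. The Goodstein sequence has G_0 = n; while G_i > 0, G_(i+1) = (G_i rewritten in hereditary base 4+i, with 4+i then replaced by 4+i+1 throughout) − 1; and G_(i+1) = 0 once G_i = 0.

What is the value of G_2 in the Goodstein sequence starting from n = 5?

5 —HB4→ 4 + 1 —bump→ 5 + 1 = 6 —(−1)→ 5
5 —HB5→ 5 —bump→ 6 = 6 —(−1)→ 5
5 —HB6→ 5 —bump→ 5 = 5 —(−1)→ 4

5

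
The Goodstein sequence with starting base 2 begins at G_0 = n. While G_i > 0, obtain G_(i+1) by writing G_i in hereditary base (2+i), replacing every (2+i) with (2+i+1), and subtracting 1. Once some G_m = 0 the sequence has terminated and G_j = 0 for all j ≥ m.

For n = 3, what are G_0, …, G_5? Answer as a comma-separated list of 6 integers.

step 0: 3 = 2 + 1; sub 3 for 2: 3 + 1; = 4; G_1 = 4−1 = 3
step 1: 3 = 3; sub 4 for 3: 4; = 4; G_2 = 4−1 = 3
step 2: 3 = 3; sub 5 for 4: 3; = 3; G_3 = 3−1 = 2
step 3: 2 = 2; sub 6 for 5: 2; = 2; G_4 = 2−1 = 1
step 4: 1 = 1; sub 7 for 6: 1; = 1; G_5 = 1−1 = 0

3, 3, 3, 2, 1, 0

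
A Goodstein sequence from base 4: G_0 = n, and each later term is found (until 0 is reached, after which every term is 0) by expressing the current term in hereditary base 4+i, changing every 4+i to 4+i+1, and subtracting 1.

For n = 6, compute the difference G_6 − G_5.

-1

(0) 6|_4 = 4 + 2 ↦ 5 + 2|_5 = 7 ⇒ 6
(1) 6|_5 = 5 + 1 ↦ 6 + 1|_6 = 7 ⇒ 6
(2) 6|_6 = 6 ↦ 7|_7 = 7 ⇒ 6
(3) 6|_7 = 6 ↦ 6|_8 = 6 ⇒ 5
(4) 5|_8 = 5 ↦ 5|_9 = 5 ⇒ 4
(5) 4|_9 = 4 ↦ 4|_10 = 4 ⇒ 3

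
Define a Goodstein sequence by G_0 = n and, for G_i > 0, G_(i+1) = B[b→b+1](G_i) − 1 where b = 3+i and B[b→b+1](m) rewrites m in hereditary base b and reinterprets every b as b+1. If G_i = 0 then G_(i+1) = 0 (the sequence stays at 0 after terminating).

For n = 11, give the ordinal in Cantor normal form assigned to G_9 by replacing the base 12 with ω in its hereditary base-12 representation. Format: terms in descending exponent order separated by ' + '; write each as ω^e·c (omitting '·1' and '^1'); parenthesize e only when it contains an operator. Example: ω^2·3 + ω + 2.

ω·4 + 11

11 —HB3→ 3^2 + 2 —bump→ 4^2 + 2 = 18 —(−1)→ 17
17 —HB4→ 4^2 + 1 —bump→ 5^2 + 1 = 26 —(−1)→ 25
25 —HB5→ 5^2 —bump→ 6^2 = 36 —(−1)→ 35
35 —HB6→ 5·6 + 5 —bump→ 5·7 + 5 = 40 —(−1)→ 39
39 —HB7→ 5·7 + 4 —bump→ 5·8 + 4 = 44 —(−1)→ 43
43 —HB8→ 5·8 + 3 —bump→ 5·9 + 3 = 48 —(−1)→ 47
47 —HB9→ 5·9 + 2 —bump→ 5·10 + 2 = 52 —(−1)→ 51
51 —HB10→ 5·10 + 1 —bump→ 5·11 + 1 = 56 —(−1)→ 55
55 —HB11→ 5·11 —bump→ 5·12 = 60 —(−1)→ 59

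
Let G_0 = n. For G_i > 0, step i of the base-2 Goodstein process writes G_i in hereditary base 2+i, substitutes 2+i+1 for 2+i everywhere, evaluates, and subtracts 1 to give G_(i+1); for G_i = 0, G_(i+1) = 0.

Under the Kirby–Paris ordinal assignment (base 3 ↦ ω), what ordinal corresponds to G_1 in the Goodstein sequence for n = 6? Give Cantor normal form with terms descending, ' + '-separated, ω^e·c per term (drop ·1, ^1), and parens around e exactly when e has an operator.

ω^ω + 2

G_0 = 6. HB_2(6) = 2^2 + 2. Bump = 30. G_1 = 29.
G_1 = 29. HB_3(29) = 3^3 + 2. Bump = 258. G_2 = 257.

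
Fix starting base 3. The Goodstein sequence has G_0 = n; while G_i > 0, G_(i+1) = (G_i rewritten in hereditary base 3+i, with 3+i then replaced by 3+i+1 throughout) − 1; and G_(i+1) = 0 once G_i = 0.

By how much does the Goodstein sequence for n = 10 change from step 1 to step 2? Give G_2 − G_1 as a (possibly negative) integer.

base 3: 10 = 3^2 + 1; at 4: 4^2 + 1 = 17; next = 16
base 4: 16 = 4^2; at 5: 5^2 = 25; next = 24

8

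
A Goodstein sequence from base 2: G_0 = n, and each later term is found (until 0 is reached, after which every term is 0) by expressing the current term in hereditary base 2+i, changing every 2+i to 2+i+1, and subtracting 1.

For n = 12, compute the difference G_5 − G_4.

5484891

i=0: 12 = 2^(2 + 1) + 2^2 (b=2); 2→3: 3^(3 + 1) + 3^3 = 108; 108−1 = 107
i=1: 107 = 3^(3 + 1) + 2·3^2 + 2·3 + 2 (b=3); 3→4: 4^(4 + 1) + 2·4^2 + 2·4 + 2 = 1066; 1066−1 = 1065
i=2: 1065 = 4^(4 + 1) + 2·4^2 + 2·4 + 1 (b=4); 4→5: 5^(5 + 1) + 2·5^2 + 2·5 + 1 = 15686; 15686−1 = 15685
i=3: 15685 = 5^(5 + 1) + 2·5^2 + 2·5 (b=5); 5→6: 6^(6 + 1) + 2·6^2 + 2·6 = 280020; 280020−1 = 280019
i=4: 280019 = 6^(6 + 1) + 2·6^2 + 6 + 5 (b=6); 6→7: 7^(7 + 1) + 2·7^2 + 7 + 5 = 5764911; 5764911−1 = 5764910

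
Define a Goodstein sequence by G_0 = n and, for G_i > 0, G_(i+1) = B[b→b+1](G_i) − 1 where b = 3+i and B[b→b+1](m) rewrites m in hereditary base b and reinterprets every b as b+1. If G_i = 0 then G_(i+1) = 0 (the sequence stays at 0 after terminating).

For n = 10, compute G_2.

24

step 0: 10 = 3^2 + 1; sub 4 for 3: 4^2 + 1; = 17; G_1 = 17−1 = 16
step 1: 16 = 4^2; sub 5 for 4: 5^2; = 25; G_2 = 25−1 = 24
step 2: 24 = 4·5 + 4; sub 6 for 5: 4·6 + 4; = 28; G_3 = 28−1 = 27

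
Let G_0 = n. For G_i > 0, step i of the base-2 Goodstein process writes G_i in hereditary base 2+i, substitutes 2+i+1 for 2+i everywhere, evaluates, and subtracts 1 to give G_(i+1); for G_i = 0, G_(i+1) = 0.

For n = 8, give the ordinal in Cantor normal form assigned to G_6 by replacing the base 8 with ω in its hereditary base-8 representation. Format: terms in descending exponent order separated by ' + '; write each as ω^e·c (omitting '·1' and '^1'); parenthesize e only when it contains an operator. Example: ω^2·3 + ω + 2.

base 2: 8 = 2^(2 + 1); at 3: 3^(3 + 1) = 81; next = 80
base 3: 80 = 2·3^3 + 2·3^2 + 2·3 + 2; at 4: 2·4^4 + 2·4^2 + 2·4 + 2 = 554; next = 553
base 4: 553 = 2·4^4 + 2·4^2 + 2·4 + 1; at 5: 2·5^5 + 2·5^2 + 2·5 + 1 = 6311; next = 6310
base 5: 6310 = 2·5^5 + 2·5^2 + 2·5; at 6: 2·6^6 + 2·6^2 + 2·6 = 93396; next = 93395
base 6: 93395 = 2·6^6 + 2·6^2 + 6 + 5; at 7: 2·7^7 + 2·7^2 + 7 + 5 = 1647196; next = 1647195
base 7: 1647195 = 2·7^7 + 2·7^2 + 7 + 4; at 8: 2·8^8 + 2·8^2 + 8 + 4 = 33554572; next = 33554571

ω^ω·2 + ω^2·2 + ω + 3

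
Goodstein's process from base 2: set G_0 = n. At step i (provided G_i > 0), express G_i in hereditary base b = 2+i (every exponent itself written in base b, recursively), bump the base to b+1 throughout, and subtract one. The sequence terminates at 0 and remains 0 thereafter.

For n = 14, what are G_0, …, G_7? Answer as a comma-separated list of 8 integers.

14 —HB2→ 2^(2 + 1) + 2^2 + 2 —bump→ 3^(3 + 1) + 3^3 + 3 = 111 —(−1)→ 110
110 —HB3→ 3^(3 + 1) + 3^3 + 2 —bump→ 4^(4 + 1) + 4^4 + 2 = 1282 —(−1)→ 1281
1281 —HB4→ 4^(4 + 1) + 4^4 + 1 —bump→ 5^(5 + 1) + 5^5 + 1 = 18751 —(−1)→ 18750
18750 —HB5→ 5^(5 + 1) + 5^5 —bump→ 6^(6 + 1) + 6^6 = 326592 —(−1)→ 326591
326591 —HB6→ 6^(6 + 1) + 5·6^5 + 5·6^4 + 5·6^3 + 5·6^2 + 5·6 + 5 —bump→ 7^(7 + 1) + 5·7^5 + 5·7^4 + 5·7^3 + 5·7^2 + 5·7 + 5 = 5862841 —(−1)→ 5862840
5862840 —HB7→ 7^(7 + 1) + 5·7^5 + 5·7^4 + 5·7^3 + 5·7^2 + 5·7 + 4 —bump→ 8^(8 + 1) + 5·8^5 + 5·8^4 + 5·8^3 + 5·8^2 + 5·8 + 4 = 134404972 —(−1)→ 134404971
134404971 —HB8→ 8^(8 + 1) + 5·8^5 + 5·8^4 + 5·8^3 + 5·8^2 + 5·8 + 3 —bump→ 9^(9 + 1) + 5·9^5 + 5·9^4 + 5·9^3 + 5·9^2 + 5·9 + 3 = 3487116549 —(−1)→ 3487116548

14, 110, 1281, 18750, 326591, 5862840, 134404971, 3487116548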